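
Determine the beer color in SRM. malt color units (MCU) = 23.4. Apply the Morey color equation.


SRM = 1.4922 · MCU^0.6859
SRM = 1.4922 · 23.4^0.6859

12.9710 SRM


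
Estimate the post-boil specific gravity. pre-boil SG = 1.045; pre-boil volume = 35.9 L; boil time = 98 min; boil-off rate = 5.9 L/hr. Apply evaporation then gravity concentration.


V_post = V_pre − rate·(t/60);  SG_post = 1 + (SG_pre−1)·V_pre/V_post
V_post = 35.9 − 5.9·(98/60) = 26.2633
SG_post = 1 + (1.045 − 1)·35.9/26.2633

1.0615


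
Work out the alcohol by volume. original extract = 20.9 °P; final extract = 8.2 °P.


SG = 259/(259 − P);  ABV = (OG − FG)·131.25
OG = 259/(259 − 20.9) = 1.0878
FG = 259/(259 − 8.2) = 1.0327
ABV = (1.0878 − 1.0327)·131.25

7.2296 % ABV


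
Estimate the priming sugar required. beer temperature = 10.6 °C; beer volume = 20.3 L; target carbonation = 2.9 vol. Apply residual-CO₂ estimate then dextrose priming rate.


residual = 14.695·(0.01821 + 0.09011·e^(−0.04·T));  sugar = (target − residual)·4.0·V
residual = 14.695·(0.01821 + 0.09011·e^(−0.04·10.6)) = 1.1342
sugar = (2.9 − 1.1342)·4.0·20.3

143.3860 g


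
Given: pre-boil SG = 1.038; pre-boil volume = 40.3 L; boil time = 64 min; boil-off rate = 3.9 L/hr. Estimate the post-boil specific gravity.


V_post = V_pre − rate·(t/60);  SG_post = 1 + (SG_pre−1)·V_pre/V_post
V_post = 40.3 − 3.9·(64/60) = 36.1400
SG_post = 1 + (1.038 − 1)·40.3/36.1400

1.0424


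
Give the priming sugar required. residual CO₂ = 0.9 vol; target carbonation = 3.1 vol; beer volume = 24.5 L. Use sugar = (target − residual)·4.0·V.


sugar = (3.1 − 0.9)·4.0·24.5

215.6000 g


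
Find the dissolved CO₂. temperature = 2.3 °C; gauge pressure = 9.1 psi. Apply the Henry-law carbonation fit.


vols = (P + 14.695)·(0.01821 + 0.09011·e^(−0.04·T))
vols = (9.1 + 14.695)·(0.01821 + 0.09011·e^(−0.04·2.3))

2.3890 volumes


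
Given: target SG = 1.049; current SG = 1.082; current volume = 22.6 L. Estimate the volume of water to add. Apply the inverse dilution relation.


V_water = V·((SG_curr − 1)/(SG_target − 1) − 1)
V_water = 22.6·((1.082 − 1)/(1.049 − 1) − 1)

15.2204 L


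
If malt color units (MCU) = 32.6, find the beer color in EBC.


SRM = 1.4922·MCU^0.6859;  EBC = SRM·1.97
SRM = 1.4922·32.6^0.6859 = 16.2833
EBC = 16.2833·1.97

32.0781 EBC


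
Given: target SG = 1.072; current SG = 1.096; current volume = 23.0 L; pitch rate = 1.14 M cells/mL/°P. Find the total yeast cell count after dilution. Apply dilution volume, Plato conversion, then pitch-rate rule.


V_w = V·((SG_c−1)/(SG_t−1)−1);  °P = 259 − 259/SG_t;  cells = rate·(V+V_w)·°P
V_w = 23.0·((1.096−1)/(1.072−1)−1) = 7.6667
V_final = 23.0 + 7.6667 = 30.6667
°P = 259 − 259/1.072 = 17.3955
cells = 1.14·30.6667·17.3955

608.1475 billion cells


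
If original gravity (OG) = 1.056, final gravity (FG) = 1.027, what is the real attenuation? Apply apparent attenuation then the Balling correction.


AA = (OG−FG)/(OG−1)·100;  RA = AA·0.8192
AA = (1.056 − 1.027)/(1.056 − 1)·100 = 51.7857
RA = 51.7857·0.8192

42.4229 %


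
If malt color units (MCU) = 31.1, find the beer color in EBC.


SRM = 1.4922·MCU^0.6859;  EBC = SRM·1.97
SRM = 1.4922·31.1^0.6859 = 15.7656
EBC = 15.7656·1.97

31.0583 EBC


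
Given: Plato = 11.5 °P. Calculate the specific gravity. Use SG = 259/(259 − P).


SG = 259/(259 − 11.5)

1.0465


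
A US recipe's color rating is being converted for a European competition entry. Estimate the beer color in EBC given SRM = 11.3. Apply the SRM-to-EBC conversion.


EBC = SRM · 1.97
EBC = 11.3 · 1.97

22.2610 EBC


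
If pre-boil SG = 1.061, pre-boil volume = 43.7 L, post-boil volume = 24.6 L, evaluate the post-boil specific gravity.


SG_post = 1 + (SG_pre − 1)·V_pre/V_post
pts_pre = (1.061 − 1)·1000 = 61.0000
pts_post = 61.0000·43.7/24.6 = 108.3618
SG_post = 1 + 108.3618/1000

1.1084


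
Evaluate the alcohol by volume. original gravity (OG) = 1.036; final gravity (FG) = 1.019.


ABV = (OG − FG) · 131.25
ABV = (1.036 − 1.019) · 131.25

2.2313 % ABV


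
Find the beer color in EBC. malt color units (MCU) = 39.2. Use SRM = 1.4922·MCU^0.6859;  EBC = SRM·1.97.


SRM = 1.4922·39.2^0.6859 = 18.4783
EBC = 18.4783·1.97

36.4022 EBC


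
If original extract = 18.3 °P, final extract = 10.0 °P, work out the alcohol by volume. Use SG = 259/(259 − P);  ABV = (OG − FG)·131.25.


OG = 259/(259 − 18.3) = 1.0760
FG = 259/(259 − 10.0) = 1.0402
ABV = (1.0760 − 1.0402)·131.25

4.7076 % ABV


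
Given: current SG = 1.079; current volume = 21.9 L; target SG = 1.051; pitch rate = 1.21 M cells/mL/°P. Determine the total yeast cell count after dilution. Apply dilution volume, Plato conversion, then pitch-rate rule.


V_w = V·((SG_c−1)/(SG_t−1)−1);  °P = 259 − 259/SG_t;  cells = rate·(V+V_w)·°P
V_w = 21.9·((1.079−1)/(1.051−1)−1) = 12.0235
V_final = 21.9 + 12.0235 = 33.9235
°P = 259 − 259/1.051 = 12.5680
cells = 1.21·33.9235·12.5680

515.8859 billion cells


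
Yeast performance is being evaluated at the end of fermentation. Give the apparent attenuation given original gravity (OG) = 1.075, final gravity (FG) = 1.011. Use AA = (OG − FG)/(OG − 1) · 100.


AA = (1.075 − 1.011)/(1.075 − 1) · 100

85.3333 %


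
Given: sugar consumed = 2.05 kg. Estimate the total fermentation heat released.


Q = m_sugar · 590 kJ/kg
Q = 2.05 · 590

1209.5000 kJ


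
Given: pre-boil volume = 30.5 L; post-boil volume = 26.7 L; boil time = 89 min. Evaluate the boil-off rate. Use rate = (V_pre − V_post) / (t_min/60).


rate = (30.5 − 26.7) / (89/60)

2.5618 L/hr


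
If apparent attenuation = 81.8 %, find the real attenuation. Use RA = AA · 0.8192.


RA = 81.8 · 0.8192

67.0106 %


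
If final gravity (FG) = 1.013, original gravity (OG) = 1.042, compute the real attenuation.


AA = (OG−FG)/(OG−1)·100;  RA = AA·0.8192
AA = (1.042 − 1.013)/(1.042 − 1)·100 = 69.0476
RA = 69.0476·0.8192

56.5638 %


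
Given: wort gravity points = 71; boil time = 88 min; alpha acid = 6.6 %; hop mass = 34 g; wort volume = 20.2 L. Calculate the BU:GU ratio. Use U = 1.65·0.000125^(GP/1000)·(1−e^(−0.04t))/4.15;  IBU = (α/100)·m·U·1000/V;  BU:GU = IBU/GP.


U = 1.65·0.000125^(71/1000)·(1−e^(−0.04·88))/4.15 = 0.2038
IBU = (6.6/100)·34·0.2038·1000/20.2 = 22.6433
BU:GU = 22.6433/71

0.3189


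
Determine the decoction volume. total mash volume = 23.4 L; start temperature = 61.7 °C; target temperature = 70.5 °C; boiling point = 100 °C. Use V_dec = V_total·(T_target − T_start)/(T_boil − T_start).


V_dec = 23.4·(70.5 − 61.7)/(100 − 61.7)

5.3765 L


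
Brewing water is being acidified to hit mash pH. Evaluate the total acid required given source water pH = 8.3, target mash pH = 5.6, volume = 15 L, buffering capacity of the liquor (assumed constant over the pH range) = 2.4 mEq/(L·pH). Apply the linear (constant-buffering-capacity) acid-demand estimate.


acid = buffering capacity · (pH_source − pH_target) · V
acid = 2.4 · (8.3 − 5.6) · 15

97.2000 mEq


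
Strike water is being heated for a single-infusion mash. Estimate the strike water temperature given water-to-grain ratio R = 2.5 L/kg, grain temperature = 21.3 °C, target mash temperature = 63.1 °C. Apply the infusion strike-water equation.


T_strike = (0.41/R)·(T_mash − T_grain) + T_mash
T_strike = (0.41/2.5)·(63.1 − 21.3) + 63.1

69.9552 °C


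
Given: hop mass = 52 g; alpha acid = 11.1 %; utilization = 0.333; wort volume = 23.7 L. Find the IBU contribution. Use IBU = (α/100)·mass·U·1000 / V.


IBU = (11.1/100)·52·0.333·1000 / 23.7

81.1003 IBU


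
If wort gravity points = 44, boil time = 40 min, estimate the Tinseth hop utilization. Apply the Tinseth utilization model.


U = 1.65·0.000125^(GP/1000) · (1 − e^(−0.04·t))/4.15
bigness = 1.65·0.000125^(44/1000) = 1.1111
boil_factor = (1 − e^(−0.04·40))/4.15 = 0.1923
U = 1.1111 · 0.1923

0.2137


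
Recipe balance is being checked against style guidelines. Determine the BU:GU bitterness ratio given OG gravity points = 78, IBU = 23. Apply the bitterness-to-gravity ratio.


BU:GU = IBU / OG_points
BU:GU = 23 / 78

0.2949


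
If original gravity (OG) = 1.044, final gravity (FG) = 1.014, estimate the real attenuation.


AA = (OG−FG)/(OG−1)·100;  RA = AA·0.8192
AA = (1.044 − 1.014)/(1.044 − 1)·100 = 68.1818
RA = 68.1818·0.8192

55.8545 %


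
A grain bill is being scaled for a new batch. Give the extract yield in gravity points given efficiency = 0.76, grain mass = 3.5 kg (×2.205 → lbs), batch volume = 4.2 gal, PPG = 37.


points = lbs × PPG × eff / vol
lbs = 3.5 × 2.205 = 7.7175
points = 7.7175 × 37 × 0.76 / 4.2

51.6705 points


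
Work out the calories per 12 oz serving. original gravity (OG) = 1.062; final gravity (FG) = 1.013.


ABW = (OG−FG)·131.25·0.79/FG;  °P = 259 − 259/SG (for OG→OE and FG→AE);  RE = 0.1808·OE + 0.8192·AE;  Cal = (6.9·ABW + 4·(RE−0.1))·FG·3.55
ABW = (1.062 − 1.013)·131.25·0.79/1.013 = 5.0155
OE = 259 − 259/1.062 = 15.1205 °P
AE = 259 − 259/1.013 = 3.3238 °P
RE = 0.1808·15.1205 + 0.8192·3.3238 = 5.4566 °P
Cal = (6.9·5.0155 + 4·(5.4566−0.1))·1.013·3.55

201.5046 kcal


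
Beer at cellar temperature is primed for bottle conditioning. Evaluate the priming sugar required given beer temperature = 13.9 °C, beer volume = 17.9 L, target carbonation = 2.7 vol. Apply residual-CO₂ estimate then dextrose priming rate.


residual = 14.695·(0.01821 + 0.09011·e^(−0.04·T));  sugar = (target − residual)·4.0·V
residual = 14.695·(0.01821 + 0.09011·e^(−0.04·13.9)) = 1.0270
sugar = (2.7 − 1.0270)·4.0·17.9

119.7866 g


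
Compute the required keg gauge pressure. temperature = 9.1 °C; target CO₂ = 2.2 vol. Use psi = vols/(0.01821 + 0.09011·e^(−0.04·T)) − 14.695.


psi = 2.2/(0.01821 + 0.09011·e^(−0.04·9.1)) − 14.695

12.5237 psi


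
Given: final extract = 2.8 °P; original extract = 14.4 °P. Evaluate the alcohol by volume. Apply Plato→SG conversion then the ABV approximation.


SG = 259/(259 − P);  ABV = (OG − FG)·131.25
OG = 259/(259 − 14.4) = 1.0589
FG = 259/(259 − 2.8) = 1.0109
ABV = (1.0589 − 1.0109)·131.25

6.2925 % ABV


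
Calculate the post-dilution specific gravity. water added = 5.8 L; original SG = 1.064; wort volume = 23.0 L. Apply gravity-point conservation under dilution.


SG_new = 1 + (SG_old − 1)·V_old/(V_old + V_water)
pts = (1.064 − 1)·1000·23.0/(23.0 + 5.8) = 51.1111
SG_new = 1 + 51.1111/1000

1.0511


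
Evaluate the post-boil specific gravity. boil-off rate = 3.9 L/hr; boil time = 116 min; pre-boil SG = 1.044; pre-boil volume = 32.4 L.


V_post = V_pre − rate·(t/60);  SG_post = 1 + (SG_pre−1)·V_pre/V_post
V_post = 32.4 − 3.9·(116/60) = 24.8600
SG_post = 1 + (1.044 − 1)·32.4/24.8600

1.0573


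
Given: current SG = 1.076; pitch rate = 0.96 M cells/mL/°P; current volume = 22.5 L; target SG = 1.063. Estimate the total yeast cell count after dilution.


V_w = V·((SG_c−1)/(SG_t−1)−1);  °P = 259 − 259/SG_t;  cells = rate·(V+V_w)·°P
V_w = 22.5·((1.076−1)/(1.063−1)−1) = 4.6429
V_final = 22.5 + 4.6429 = 27.1429
°P = 259 − 259/1.063 = 15.3500
cells = 0.96·27.1429·15.3500

399.9759 billion cells


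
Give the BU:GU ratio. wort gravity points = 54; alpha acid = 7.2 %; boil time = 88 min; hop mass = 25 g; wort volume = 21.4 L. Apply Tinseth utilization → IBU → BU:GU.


U = 1.65·0.000125^(GP/1000)·(1−e^(−0.04t))/4.15;  IBU = (α/100)·m·U·1000/V;  BU:GU = IBU/GP
U = 1.65·0.000125^(54/1000)·(1−e^(−0.04·88))/4.15 = 0.2375
IBU = (7.2/100)·25·0.2375·1000/21.4 = 19.9746
BU:GU = 19.9746/54

0.3699


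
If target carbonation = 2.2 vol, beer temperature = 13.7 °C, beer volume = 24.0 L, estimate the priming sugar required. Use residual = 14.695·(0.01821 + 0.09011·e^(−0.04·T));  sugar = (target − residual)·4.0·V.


residual = 14.695·(0.01821 + 0.09011·e^(−0.04·13.7)) = 1.0331
sugar = (2.2 − 1.0331)·4.0·24.0

112.0221 g


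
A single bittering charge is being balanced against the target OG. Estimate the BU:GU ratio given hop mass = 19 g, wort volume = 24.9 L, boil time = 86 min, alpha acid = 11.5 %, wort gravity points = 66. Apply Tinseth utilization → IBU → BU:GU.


U = 1.65·0.000125^(GP/1000)·(1−e^(−0.04t))/4.15;  IBU = (α/100)·m·U·1000/V;  BU:GU = IBU/GP
U = 1.65·0.000125^(66/1000)·(1−e^(−0.04·86))/4.15 = 0.2127
IBU = (11.5/100)·19·0.2127·1000/24.9 = 18.6608
BU:GU = 18.6608/66

0.2827


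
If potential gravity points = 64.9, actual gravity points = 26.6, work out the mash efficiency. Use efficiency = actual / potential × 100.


efficiency = 26.6 / 64.9 × 100

40.9861 %


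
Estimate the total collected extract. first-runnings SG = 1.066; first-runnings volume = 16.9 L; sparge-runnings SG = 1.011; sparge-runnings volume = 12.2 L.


total = Σ (SG_i − 1)·1000·V_i
first = (1.066 − 1)·1000·16.9 = 1115.4000
sparge = (1.011 − 1)·1000·12.2 = 134.2000
total = 1115.4000 + 134.2000

1249.6000 gravity·L


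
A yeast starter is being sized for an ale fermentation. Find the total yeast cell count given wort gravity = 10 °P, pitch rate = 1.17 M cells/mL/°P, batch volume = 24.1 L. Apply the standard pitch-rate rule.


cells (billions) = rate · V_L · °P
cells = 1.17 · 24.1 · 10

281.9700 billion cells


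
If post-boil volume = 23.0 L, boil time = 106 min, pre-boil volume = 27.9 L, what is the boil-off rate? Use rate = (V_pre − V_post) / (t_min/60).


rate = (27.9 − 23.0) / (106/60)

2.7736 L/hr


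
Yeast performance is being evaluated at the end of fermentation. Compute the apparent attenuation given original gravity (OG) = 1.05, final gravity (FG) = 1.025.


AA = (OG − FG)/(OG − 1) · 100
AA = (1.05 − 1.025)/(1.05 − 1) · 100

50.0000 %


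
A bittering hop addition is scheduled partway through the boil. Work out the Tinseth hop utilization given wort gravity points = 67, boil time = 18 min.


U = 1.65·0.000125^(GP/1000) · (1 − e^(−0.04·t))/4.15
bigness = 1.65·0.000125^(67/1000) = 0.9036
boil_factor = (1 − e^(−0.04·18))/4.15 = 0.1237
U = 0.9036 · 0.1237

0.1118


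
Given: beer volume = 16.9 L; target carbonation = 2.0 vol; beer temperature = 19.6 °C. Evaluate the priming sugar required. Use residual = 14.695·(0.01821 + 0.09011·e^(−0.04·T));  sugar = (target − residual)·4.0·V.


residual = 14.695·(0.01821 + 0.09011·e^(−0.04·19.6)) = 0.8722
sugar = (2.0 − 0.8722)·4.0·16.9

76.2407 g


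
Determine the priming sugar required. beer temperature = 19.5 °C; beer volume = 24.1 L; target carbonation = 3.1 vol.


residual = 14.695·(0.01821 + 0.09011·e^(−0.04·T));  sugar = (target − residual)·4.0·V
residual = 14.695·(0.01821 + 0.09011·e^(−0.04·19.5)) = 0.8746
sugar = (3.1 − 0.8746)·4.0·24.1

214.5284 g


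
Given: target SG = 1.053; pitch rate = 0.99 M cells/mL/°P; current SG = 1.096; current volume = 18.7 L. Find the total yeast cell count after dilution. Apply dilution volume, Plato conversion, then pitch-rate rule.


V_w = V·((SG_c−1)/(SG_t−1)−1);  °P = 259 − 259/SG_t;  cells = rate·(V+V_w)·°P
V_w = 18.7·((1.096−1)/(1.053−1)−1) = 15.1717
V_final = 18.7 + 15.1717 = 33.8717
°P = 259 − 259/1.053 = 13.0361
cells = 0.99·33.8717·13.0361

437.1389 billion cells


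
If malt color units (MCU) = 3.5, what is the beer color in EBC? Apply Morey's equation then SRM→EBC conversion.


SRM = 1.4922·MCU^0.6859;  EBC = SRM·1.97
SRM = 1.4922·3.5^0.6859 = 3.5237
EBC = 3.5237·1.97

6.9418 EBC


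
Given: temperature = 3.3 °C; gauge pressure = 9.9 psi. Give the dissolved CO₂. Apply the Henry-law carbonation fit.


vols = (P + 14.695)·(0.01821 + 0.09011·e^(−0.04·T))
vols = (9.9 + 14.695)·(0.01821 + 0.09011·e^(−0.04·3.3))

2.3901 volumes


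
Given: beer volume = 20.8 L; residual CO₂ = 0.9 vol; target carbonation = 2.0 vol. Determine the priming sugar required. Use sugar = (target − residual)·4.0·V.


sugar = (2.0 − 0.9)·4.0·20.8

91.5200 g


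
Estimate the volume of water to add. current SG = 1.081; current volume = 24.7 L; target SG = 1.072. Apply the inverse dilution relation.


V_water = V·((SG_curr − 1)/(SG_target − 1) − 1)
V_water = 24.7·((1.081 − 1)/(1.072 − 1) − 1)

3.0875 L


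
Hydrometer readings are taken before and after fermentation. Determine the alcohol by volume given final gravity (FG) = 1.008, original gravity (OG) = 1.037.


ABV = (OG − FG) · 131.25
ABV = (1.037 − 1.008) · 131.25

3.8062 % ABV


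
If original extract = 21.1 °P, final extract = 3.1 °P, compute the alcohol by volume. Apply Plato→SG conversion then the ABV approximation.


SG = 259/(259 − P);  ABV = (OG − FG)·131.25
OG = 259/(259 − 21.1) = 1.0887
FG = 259/(259 − 3.1) = 1.0121
ABV = (1.0887 − 1.0121)·131.25

10.0509 % ABV


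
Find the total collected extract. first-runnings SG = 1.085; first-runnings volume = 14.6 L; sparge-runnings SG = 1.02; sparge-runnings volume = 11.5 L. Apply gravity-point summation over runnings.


total = Σ (SG_i − 1)·1000·V_i
first = (1.085 − 1)·1000·14.6 = 1241.0000
sparge = (1.02 − 1)·1000·11.5 = 230.0000
total = 1241.0000 + 230.0000

1471.0000 gravity·L


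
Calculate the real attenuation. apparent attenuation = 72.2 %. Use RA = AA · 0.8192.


RA = 72.2 · 0.8192

59.1462 %


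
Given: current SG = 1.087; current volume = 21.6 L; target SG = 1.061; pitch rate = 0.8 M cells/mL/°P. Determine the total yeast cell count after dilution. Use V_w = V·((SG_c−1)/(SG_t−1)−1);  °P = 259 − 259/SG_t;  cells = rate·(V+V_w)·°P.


V_w = 21.6·((1.087−1)/(1.061−1)−1) = 9.2066
V_final = 21.6 + 9.2066 = 30.8066
°P = 259 − 259/1.061 = 14.8907
cells = 0.8·30.8066·14.8907

366.9842 billion cells


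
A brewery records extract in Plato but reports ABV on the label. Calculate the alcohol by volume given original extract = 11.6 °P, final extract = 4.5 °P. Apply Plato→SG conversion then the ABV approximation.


SG = 259/(259 − P);  ABV = (OG − FG)·131.25
OG = 259/(259 − 11.6) = 1.0469
FG = 259/(259 − 4.5) = 1.0177
ABV = (1.0469 − 1.0177)·131.25

3.8333 % ABV


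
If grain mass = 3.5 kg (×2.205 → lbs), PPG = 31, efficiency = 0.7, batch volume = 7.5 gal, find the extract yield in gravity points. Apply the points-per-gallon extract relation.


points = lbs × PPG × eff / vol
lbs = 3.5 × 2.205 = 7.7175
points = 7.7175 × 31 × 0.7 / 7.5

22.3293 points


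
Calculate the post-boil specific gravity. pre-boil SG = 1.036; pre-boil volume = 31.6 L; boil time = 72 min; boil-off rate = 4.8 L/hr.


V_post = V_pre − rate·(t/60);  SG_post = 1 + (SG_pre−1)·V_pre/V_post
V_post = 31.6 − 4.8·(72/60) = 25.8400
SG_post = 1 + (1.036 − 1)·31.6/25.8400

1.0440


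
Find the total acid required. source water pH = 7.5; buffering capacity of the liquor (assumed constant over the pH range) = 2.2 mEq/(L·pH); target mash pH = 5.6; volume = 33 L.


acid = buffering capacity · (pH_source − pH_target) · V
acid = 2.2 · (7.5 − 5.6) · 33

137.9400 mEq


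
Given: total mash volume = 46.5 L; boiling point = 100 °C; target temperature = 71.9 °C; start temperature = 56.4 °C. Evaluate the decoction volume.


V_dec = V_total·(T_target − T_start)/(T_boil − T_start)
V_dec = 46.5·(71.9 − 56.4)/(100 − 56.4)

16.5310 L


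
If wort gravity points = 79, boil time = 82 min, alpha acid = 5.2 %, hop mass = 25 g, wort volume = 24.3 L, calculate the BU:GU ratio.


U = 1.65·0.000125^(GP/1000)·(1−e^(−0.04t))/4.15;  IBU = (α/100)·m·U·1000/V;  BU:GU = IBU/GP
U = 1.65·0.000125^(79/1000)·(1−e^(−0.04·82))/4.15 = 0.1881
IBU = (5.2/100)·25·0.1881·1000/24.3 = 10.0640
BU:GU = 10.0640/79

0.1274


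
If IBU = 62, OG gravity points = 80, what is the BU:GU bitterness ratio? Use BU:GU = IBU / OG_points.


BU:GU = 62 / 80

0.7750


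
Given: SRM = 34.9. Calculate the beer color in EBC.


EBC = SRM · 1.97
EBC = 34.9 · 1.97

68.7530 EBC


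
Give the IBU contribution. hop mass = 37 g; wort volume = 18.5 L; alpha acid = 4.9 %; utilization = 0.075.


IBU = (α/100)·mass·U·1000 / V
IBU = (4.9/100)·37·0.075·1000 / 18.5

7.3500 IBU


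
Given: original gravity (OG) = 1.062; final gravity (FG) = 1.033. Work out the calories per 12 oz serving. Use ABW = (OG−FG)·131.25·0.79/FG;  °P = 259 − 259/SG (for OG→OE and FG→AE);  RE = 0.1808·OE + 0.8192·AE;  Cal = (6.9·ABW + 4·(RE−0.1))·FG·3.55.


ABW = (1.062 − 1.033)·131.25·0.79/1.033 = 2.9109
OE = 259 − 259/1.062 = 15.1205 °P
AE = 259 − 259/1.033 = 8.2740 °P
RE = 0.1808·15.1205 + 0.8192·8.2740 = 9.5118 °P
Cal = (6.9·2.9109 + 4·(9.5118−0.1))·1.033·3.55

211.7131 kcal


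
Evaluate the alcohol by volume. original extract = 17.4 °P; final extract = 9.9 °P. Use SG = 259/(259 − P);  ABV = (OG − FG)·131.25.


OG = 259/(259 − 17.4) = 1.0720
FG = 259/(259 − 9.9) = 1.0397
ABV = (1.0720 − 1.0397)·131.25

4.2363 % ABV


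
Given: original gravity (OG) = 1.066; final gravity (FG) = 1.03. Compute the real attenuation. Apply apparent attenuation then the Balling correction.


AA = (OG−FG)/(OG−1)·100;  RA = AA·0.8192
AA = (1.066 − 1.03)/(1.066 − 1)·100 = 54.5455
RA = 54.5455·0.8192

44.6836 %


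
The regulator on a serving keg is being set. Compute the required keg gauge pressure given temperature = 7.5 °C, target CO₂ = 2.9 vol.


psi = vols/(0.01821 + 0.09011·e^(−0.04·T)) − 14.695
psi = 2.9/(0.01821 + 0.09011·e^(−0.04·7.5)) − 14.695

19.4366 psi


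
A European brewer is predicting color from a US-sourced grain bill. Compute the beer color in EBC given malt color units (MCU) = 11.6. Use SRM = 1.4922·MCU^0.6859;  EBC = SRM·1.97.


SRM = 1.4922·11.6^0.6859 = 8.0157
EBC = 8.0157·1.97

15.7908 EBC


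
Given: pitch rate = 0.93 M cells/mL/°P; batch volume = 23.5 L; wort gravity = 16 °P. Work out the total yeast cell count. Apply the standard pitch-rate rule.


cells (billions) = rate · V_L · °P
cells = 0.93 · 23.5 · 16

349.6800 billion cells


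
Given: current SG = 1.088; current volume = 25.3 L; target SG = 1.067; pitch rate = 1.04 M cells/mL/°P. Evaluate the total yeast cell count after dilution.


V_w = V·((SG_c−1)/(SG_t−1)−1);  °P = 259 − 259/SG_t;  cells = rate·(V+V_w)·°P
V_w = 25.3·((1.088−1)/(1.067−1)−1) = 7.9299
V_final = 25.3 + 7.9299 = 33.2299
°P = 259 − 259/1.067 = 16.2634
cells = 1.04·33.2299·16.2634

562.0460 billion cells


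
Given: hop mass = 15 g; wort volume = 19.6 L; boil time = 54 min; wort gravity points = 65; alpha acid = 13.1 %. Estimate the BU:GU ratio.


U = 1.65·0.000125^(GP/1000)·(1−e^(−0.04t))/4.15;  IBU = (α/100)·m·U·1000/V;  BU:GU = IBU/GP
U = 1.65·0.000125^(65/1000)·(1−e^(−0.04·54))/4.15 = 0.1961
IBU = (13.1/100)·15·0.1961·1000/19.6 = 19.6619
BU:GU = 19.6619/65

0.3025


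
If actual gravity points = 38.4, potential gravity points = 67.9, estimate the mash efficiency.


efficiency = actual / potential × 100
efficiency = 38.4 / 67.9 × 100

56.5538 %


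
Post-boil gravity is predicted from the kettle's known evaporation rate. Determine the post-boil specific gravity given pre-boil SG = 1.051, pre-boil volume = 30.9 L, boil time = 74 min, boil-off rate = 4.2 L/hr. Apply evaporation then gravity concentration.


V_post = V_pre − rate·(t/60);  SG_post = 1 + (SG_pre−1)·V_pre/V_post
V_post = 30.9 − 4.2·(74/60) = 25.7200
SG_post = 1 + (1.051 − 1)·30.9/25.7200

1.0613


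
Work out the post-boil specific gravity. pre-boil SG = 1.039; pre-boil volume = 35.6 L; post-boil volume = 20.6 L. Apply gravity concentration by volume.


SG_post = 1 + (SG_pre − 1)·V_pre/V_post
pts_pre = (1.039 − 1)·1000 = 39.0000
pts_post = 39.0000·35.6/20.6 = 67.3981
SG_post = 1 + 67.3981/1000

1.0674


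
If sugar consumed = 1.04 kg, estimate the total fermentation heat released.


Q = m_sugar · 590 kJ/kg
Q = 1.04 · 590

613.6000 kJ


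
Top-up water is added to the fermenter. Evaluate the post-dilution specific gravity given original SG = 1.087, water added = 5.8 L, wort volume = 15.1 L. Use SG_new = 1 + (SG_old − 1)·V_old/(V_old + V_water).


pts = (1.087 − 1)·1000·15.1/(15.1 + 5.8) = 62.8565
SG_new = 1 + 62.8565/1000

1.0629


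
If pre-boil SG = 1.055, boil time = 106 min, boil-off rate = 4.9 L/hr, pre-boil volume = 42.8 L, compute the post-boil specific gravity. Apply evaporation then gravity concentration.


V_post = V_pre − rate·(t/60);  SG_post = 1 + (SG_pre−1)·V_pre/V_post
V_post = 42.8 − 4.9·(106/60) = 34.1433
SG_post = 1 + (1.055 − 1)·42.8/34.1433

1.0689


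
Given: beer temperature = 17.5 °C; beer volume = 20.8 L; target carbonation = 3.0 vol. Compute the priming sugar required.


residual = 14.695·(0.01821 + 0.09011·e^(−0.04·T));  sugar = (target − residual)·4.0·V
residual = 14.695·(0.01821 + 0.09011·e^(−0.04·17.5)) = 0.9252
sugar = (3.0 − 0.9252)·4.0·20.8

172.6269 g


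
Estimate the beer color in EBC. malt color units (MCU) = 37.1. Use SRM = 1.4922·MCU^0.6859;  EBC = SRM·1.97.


SRM = 1.4922·37.1^0.6859 = 17.7935
EBC = 17.7935·1.97

35.0531 EBC


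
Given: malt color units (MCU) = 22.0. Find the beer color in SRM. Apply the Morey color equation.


SRM = 1.4922 · MCU^0.6859
SRM = 1.4922 · 22.0^0.6859

12.4335 SRM


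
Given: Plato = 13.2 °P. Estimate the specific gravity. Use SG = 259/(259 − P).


SG = 259/(259 − 13.2)

1.0537


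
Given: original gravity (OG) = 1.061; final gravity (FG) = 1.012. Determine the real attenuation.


AA = (OG−FG)/(OG−1)·100;  RA = AA·0.8192
AA = (1.061 − 1.012)/(1.061 − 1)·100 = 80.3279
RA = 80.3279·0.8192

65.8046 %


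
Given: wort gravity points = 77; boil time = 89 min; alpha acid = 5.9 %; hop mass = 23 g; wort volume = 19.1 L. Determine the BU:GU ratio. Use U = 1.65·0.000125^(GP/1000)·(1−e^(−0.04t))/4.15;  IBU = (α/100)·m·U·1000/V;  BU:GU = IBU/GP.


U = 1.65·0.000125^(77/1000)·(1−e^(−0.04·89))/4.15 = 0.1934
IBU = (5.9/100)·23·0.1934·1000/19.1 = 13.7377
BU:GU = 13.7377/77

0.1784


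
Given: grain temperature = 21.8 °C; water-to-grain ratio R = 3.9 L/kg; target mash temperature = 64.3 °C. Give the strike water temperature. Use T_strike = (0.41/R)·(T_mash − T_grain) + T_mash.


T_strike = (0.41/3.9)·(64.3 − 21.8) + 64.3

68.7679 °C


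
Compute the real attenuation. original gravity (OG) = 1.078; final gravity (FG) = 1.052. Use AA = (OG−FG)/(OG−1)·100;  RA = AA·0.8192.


AA = (1.078 − 1.052)/(1.078 − 1)·100 = 33.3333
RA = 33.3333·0.8192

27.3067 %


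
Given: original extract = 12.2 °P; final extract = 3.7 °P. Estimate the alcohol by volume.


SG = 259/(259 − P);  ABV = (OG − FG)·131.25
OG = 259/(259 − 12.2) = 1.0494
FG = 259/(259 − 3.7) = 1.0145
ABV = (1.0494 − 1.0145)·131.25

4.5859 % ABV


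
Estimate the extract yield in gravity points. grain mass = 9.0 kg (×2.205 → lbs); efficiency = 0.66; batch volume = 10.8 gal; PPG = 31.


points = lbs × PPG × eff / vol
lbs = 9.0 × 2.205 = 19.8450
points = 19.8450 × 31 × 0.66 / 10.8

37.5952 points


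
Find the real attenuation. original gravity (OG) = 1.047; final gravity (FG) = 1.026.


AA = (OG−FG)/(OG−1)·100;  RA = AA·0.8192
AA = (1.047 − 1.026)/(1.047 − 1)·100 = 44.6809
RA = 44.6809·0.8192

36.6026 %


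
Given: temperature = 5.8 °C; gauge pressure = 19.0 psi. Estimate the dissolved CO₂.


vols = (P + 14.695)·(0.01821 + 0.09011·e^(−0.04·T))
vols = (19.0 + 14.695)·(0.01821 + 0.09011·e^(−0.04·5.8))

3.0212 volumes


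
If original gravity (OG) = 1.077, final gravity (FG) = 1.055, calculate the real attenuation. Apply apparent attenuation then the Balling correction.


AA = (OG−FG)/(OG−1)·100;  RA = AA·0.8192
AA = (1.077 − 1.055)/(1.077 − 1)·100 = 28.5714
RA = 28.5714·0.8192

23.4057 %


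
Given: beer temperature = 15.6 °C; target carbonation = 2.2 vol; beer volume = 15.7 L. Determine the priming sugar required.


residual = 14.695·(0.01821 + 0.09011·e^(−0.04·T));  sugar = (target − residual)·4.0·V
residual = 14.695·(0.01821 + 0.09011·e^(−0.04·15.6)) = 0.9771
sugar = (2.2 − 0.9771)·4.0·15.7

76.7994 g


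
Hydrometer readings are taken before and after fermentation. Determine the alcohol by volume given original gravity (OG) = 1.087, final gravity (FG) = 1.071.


ABV = (OG − FG) · 131.25
ABV = (1.087 − 1.071) · 131.25

2.1000 % ABV


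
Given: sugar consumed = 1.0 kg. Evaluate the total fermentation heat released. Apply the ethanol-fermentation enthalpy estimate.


Q = m_sugar · 590 kJ/kg
Q = 1.0 · 590

590.0000 kJ


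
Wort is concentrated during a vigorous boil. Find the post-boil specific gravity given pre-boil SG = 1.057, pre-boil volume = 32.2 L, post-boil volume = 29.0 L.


SG_post = 1 + (SG_pre − 1)·V_pre/V_post
pts_pre = (1.057 − 1)·1000 = 57.0000
pts_post = 57.0000·32.2/29.0 = 63.2897
SG_post = 1 + 63.2897/1000

1.0633


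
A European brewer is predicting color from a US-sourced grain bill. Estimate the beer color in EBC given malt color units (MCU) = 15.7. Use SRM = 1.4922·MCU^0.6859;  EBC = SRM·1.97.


SRM = 1.4922·15.7^0.6859 = 9.8649
EBC = 9.8649·1.97

19.4339 EBC


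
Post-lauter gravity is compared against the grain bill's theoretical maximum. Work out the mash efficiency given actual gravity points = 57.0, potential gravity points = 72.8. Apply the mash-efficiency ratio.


efficiency = actual / potential × 100
efficiency = 57.0 / 72.8 × 100

78.2967 %


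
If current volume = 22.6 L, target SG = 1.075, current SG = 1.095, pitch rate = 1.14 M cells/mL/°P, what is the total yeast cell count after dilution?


V_w = V·((SG_c−1)/(SG_t−1)−1);  °P = 259 − 259/SG_t;  cells = rate·(V+V_w)·°P
V_w = 22.6·((1.095−1)/(1.075−1)−1) = 6.0267
V_final = 22.6 + 6.0267 = 28.6267
°P = 259 − 259/1.075 = 18.0698
cells = 1.14·28.6267·18.0698

589.6960 billion cells


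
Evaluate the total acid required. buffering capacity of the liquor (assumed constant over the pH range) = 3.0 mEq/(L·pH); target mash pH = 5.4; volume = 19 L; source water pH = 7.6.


acid = buffering capacity · (pH_source − pH_target) · V
acid = 3.0 · (7.6 − 5.4) · 19

125.4000 mEq


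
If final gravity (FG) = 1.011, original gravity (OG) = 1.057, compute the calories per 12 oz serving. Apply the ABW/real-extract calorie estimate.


ABW = (OG−FG)·131.25·0.79/FG;  °P = 259 − 259/SG (for OG→OE and FG→AE);  RE = 0.1808·OE + 0.8192·AE;  Cal = (6.9·ABW + 4·(RE−0.1))·FG·3.55
ABW = (1.057 − 1.011)·131.25·0.79/1.011 = 4.7177
OE = 259 − 259/1.057 = 13.9669 °P
AE = 259 − 259/1.011 = 2.8180 °P
RE = 0.1808·13.9669 + 0.8192·2.8180 = 4.8337 °P
Cal = (6.9·4.7177 + 4·(4.8337−0.1))·1.011·3.55

184.7902 kcal


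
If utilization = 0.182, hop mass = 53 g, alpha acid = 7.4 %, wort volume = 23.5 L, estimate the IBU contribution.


IBU = (α/100)·mass·U·1000 / V
IBU = (7.4/100)·53·0.182·1000 / 23.5

30.3746 IBU


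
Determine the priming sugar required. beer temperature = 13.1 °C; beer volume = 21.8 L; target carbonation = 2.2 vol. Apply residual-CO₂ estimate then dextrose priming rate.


residual = 14.695·(0.01821 + 0.09011·e^(−0.04·T));  sugar = (target − residual)·4.0·V
residual = 14.695·(0.01821 + 0.09011·e^(−0.04·13.1)) = 1.0517
sugar = (2.2 − 1.0517)·4.0·21.8

100.1320 g


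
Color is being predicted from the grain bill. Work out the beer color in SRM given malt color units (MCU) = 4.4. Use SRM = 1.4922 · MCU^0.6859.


SRM = 1.4922 · 4.4^0.6859

4.1226 SRM


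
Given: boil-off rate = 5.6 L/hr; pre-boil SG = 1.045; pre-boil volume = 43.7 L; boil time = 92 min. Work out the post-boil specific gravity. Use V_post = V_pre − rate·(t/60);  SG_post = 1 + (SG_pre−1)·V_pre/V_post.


V_post = 43.7 − 5.6·(92/60) = 35.1133
SG_post = 1 + (1.045 − 1)·43.7/35.1133

1.0560


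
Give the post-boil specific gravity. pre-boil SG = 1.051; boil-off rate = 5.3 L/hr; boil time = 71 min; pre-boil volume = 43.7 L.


V_post = V_pre − rate·(t/60);  SG_post = 1 + (SG_pre−1)·V_pre/V_post
V_post = 43.7 − 5.3·(71/60) = 37.4283
SG_post = 1 + (1.051 − 1)·43.7/37.4283

1.0595


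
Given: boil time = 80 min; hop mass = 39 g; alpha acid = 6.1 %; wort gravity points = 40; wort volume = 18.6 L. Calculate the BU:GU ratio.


U = 1.65·0.000125^(GP/1000)·(1−e^(−0.04t))/4.15;  IBU = (α/100)·m·U·1000/V;  BU:GU = IBU/GP
U = 1.65·0.000125^(40/1000)·(1−e^(−0.04·80))/4.15 = 0.2662
IBU = (6.1/100)·39·0.2662·1000/18.6 = 34.0502
BU:GU = 34.0502/40

0.8513


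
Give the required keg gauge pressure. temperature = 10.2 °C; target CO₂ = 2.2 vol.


psi = vols/(0.01821 + 0.09011·e^(−0.04·T)) − 14.695
psi = 2.2/(0.01821 + 0.09011·e^(−0.04·10.2)) − 14.695

13.4627 psi


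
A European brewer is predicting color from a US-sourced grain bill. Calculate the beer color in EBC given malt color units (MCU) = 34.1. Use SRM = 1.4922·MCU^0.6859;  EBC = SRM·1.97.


SRM = 1.4922·34.1^0.6859 = 16.7936
EBC = 16.7936·1.97

33.0834 EBC


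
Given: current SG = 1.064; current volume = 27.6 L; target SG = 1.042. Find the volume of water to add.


V_water = V·((SG_curr − 1)/(SG_target − 1) − 1)
V_water = 27.6·((1.064 − 1)/(1.042 − 1) − 1)

14.4571 L


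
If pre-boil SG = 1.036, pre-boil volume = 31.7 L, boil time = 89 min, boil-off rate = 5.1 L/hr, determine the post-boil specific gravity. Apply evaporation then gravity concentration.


V_post = V_pre − rate·(t/60);  SG_post = 1 + (SG_pre−1)·V_pre/V_post
V_post = 31.7 − 5.1·(89/60) = 24.1350
SG_post = 1 + (1.036 − 1)·31.7/24.1350

1.0473


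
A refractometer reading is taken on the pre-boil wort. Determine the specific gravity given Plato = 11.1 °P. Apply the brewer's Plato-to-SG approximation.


SG = 259/(259 − P)
SG = 259/(259 − 11.1)

1.0448


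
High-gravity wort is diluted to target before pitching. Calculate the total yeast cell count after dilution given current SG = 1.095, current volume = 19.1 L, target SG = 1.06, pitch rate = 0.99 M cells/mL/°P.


V_w = V·((SG_c−1)/(SG_t−1)−1);  °P = 259 − 259/SG_t;  cells = rate·(V+V_w)·°P
V_w = 19.1·((1.095−1)/(1.06−1)−1) = 11.1417
V_final = 19.1 + 11.1417 = 30.2417
°P = 259 − 259/1.06 = 14.6604
cells = 0.99·30.2417·14.6604

438.9207 billion cells


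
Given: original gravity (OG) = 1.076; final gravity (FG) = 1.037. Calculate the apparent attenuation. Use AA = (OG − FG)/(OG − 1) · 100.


AA = (1.076 − 1.037)/(1.076 − 1) · 100

51.3158 %


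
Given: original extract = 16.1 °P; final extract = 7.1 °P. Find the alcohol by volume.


SG = 259/(259 − P);  ABV = (OG − FG)·131.25
OG = 259/(259 − 16.1) = 1.0663
FG = 259/(259 − 7.1) = 1.0282
ABV = (1.0663 − 1.0282)·131.25

5.0002 % ABV


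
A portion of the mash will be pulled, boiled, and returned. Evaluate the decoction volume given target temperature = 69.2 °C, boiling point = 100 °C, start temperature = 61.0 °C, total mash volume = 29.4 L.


V_dec = V_total·(T_target − T_start)/(T_boil − T_start)
V_dec = 29.4·(69.2 − 61.0)/(100 − 61.0)

6.1815 L


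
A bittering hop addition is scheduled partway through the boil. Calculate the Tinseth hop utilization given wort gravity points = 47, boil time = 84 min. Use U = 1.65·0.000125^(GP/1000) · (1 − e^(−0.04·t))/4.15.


bigness = 1.65·0.000125^(47/1000) = 1.0815
boil_factor = (1 − e^(−0.04·84))/4.15 = 0.2326
U = 1.0815 · 0.2326

0.2516


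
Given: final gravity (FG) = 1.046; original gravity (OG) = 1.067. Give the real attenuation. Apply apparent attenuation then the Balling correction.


AA = (OG−FG)/(OG−1)·100;  RA = AA·0.8192
AA = (1.067 − 1.046)/(1.067 − 1)·100 = 31.3433
RA = 31.3433·0.8192

25.6764 %


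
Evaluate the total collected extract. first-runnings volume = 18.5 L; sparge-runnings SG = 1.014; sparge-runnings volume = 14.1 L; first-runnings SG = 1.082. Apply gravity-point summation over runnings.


total = Σ (SG_i − 1)·1000·V_i
first = (1.082 − 1)·1000·18.5 = 1517.0000
sparge = (1.014 − 1)·1000·14.1 = 197.4000
total = 1517.0000 + 197.4000

1714.4000 gravity·L


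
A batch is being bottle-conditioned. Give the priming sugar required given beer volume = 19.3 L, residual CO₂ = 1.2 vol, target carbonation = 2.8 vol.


sugar = (target − residual)·4.0·V
sugar = (2.8 − 1.2)·4.0·19.3

123.5200 g


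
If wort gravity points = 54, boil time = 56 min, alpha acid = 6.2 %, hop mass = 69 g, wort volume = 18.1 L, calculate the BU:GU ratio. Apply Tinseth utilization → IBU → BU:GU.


U = 1.65·0.000125^(GP/1000)·(1−e^(−0.04t))/4.15;  IBU = (α/100)·m·U·1000/V;  BU:GU = IBU/GP
U = 1.65·0.000125^(54/1000)·(1−e^(−0.04·56))/4.15 = 0.2187
IBU = (6.2/100)·69·0.2187·1000/18.1 = 51.6828
BU:GU = 51.6828/54

0.9571


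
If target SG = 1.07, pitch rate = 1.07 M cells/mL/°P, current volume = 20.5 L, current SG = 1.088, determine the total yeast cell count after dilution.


V_w = V·((SG_c−1)/(SG_t−1)−1);  °P = 259 − 259/SG_t;  cells = rate·(V+V_w)·°P
V_w = 20.5·((1.088−1)/(1.07−1)−1) = 5.2714
V_final = 20.5 + 5.2714 = 25.7714
°P = 259 − 259/1.07 = 16.9439
cells = 1.07·25.7714·16.9439

467.2360 billion cells


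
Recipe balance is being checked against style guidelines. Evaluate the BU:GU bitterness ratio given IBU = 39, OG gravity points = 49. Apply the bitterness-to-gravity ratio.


BU:GU = IBU / OG_points
BU:GU = 39 / 49

0.7959


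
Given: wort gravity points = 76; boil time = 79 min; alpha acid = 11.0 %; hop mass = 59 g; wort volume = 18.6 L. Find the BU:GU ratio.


U = 1.65·0.000125^(GP/1000)·(1−e^(−0.04t))/4.15;  IBU = (α/100)·m·U·1000/V;  BU:GU = IBU/GP
U = 1.65·0.000125^(76/1000)·(1−e^(−0.04·79))/4.15 = 0.1923
IBU = (11.0/100)·59·0.1923·1000/18.6 = 67.0973
BU:GU = 67.0973/76

0.8829


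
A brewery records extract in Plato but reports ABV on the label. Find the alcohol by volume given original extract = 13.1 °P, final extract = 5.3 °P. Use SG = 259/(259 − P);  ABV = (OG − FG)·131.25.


OG = 259/(259 − 13.1) = 1.0533
FG = 259/(259 − 5.3) = 1.0209
ABV = (1.0533 − 1.0209)·131.25

4.2503 % ABV


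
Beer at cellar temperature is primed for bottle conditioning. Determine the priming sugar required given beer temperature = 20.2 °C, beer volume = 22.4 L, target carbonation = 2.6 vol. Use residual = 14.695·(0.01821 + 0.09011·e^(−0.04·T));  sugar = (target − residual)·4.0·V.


residual = 14.695·(0.01821 + 0.09011·e^(−0.04·20.2)) = 0.8578
sugar = (2.6 − 0.8578)·4.0·22.4

156.0974 g


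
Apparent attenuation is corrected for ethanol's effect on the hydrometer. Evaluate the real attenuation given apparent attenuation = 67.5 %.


RA = AA · 0.8192
RA = 67.5 · 0.8192

55.2960 %


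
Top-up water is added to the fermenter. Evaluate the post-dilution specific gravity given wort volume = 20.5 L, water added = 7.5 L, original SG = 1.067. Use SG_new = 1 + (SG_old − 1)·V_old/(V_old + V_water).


pts = (1.067 − 1)·1000·20.5/(20.5 + 7.5) = 49.0536
SG_new = 1 + 49.0536/1000

1.0491


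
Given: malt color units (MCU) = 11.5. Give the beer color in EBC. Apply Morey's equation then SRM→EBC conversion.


SRM = 1.4922·MCU^0.6859;  EBC = SRM·1.97
SRM = 1.4922·11.5^0.6859 = 7.9682
EBC = 7.9682·1.97

15.6973 EBC
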